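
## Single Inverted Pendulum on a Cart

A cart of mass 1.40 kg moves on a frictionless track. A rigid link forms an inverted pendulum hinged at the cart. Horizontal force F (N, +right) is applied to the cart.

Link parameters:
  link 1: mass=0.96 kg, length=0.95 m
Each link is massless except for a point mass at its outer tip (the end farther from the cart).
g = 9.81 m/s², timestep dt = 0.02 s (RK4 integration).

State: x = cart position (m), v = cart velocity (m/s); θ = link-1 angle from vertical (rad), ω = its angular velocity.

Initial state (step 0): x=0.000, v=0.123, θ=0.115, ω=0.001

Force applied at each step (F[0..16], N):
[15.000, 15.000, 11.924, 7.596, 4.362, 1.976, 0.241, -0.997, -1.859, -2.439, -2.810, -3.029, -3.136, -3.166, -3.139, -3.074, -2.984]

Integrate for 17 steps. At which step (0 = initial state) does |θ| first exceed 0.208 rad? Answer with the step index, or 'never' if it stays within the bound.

apply F[0]=+15.000 → step 1: x=0.004, v=0.320, θ=0.113, ω=-0.182
apply F[1]=+15.000 → step 2: x=0.013, v=0.518, θ=0.108, ω=-0.366
apply F[2]=+11.924 → step 3: x=0.025, v=0.674, θ=0.099, ω=-0.508
apply F[3]=+7.596 → step 4: x=0.039, v=0.770, θ=0.088, ω=-0.589
apply F[4]=+4.362 → step 5: x=0.055, v=0.821, θ=0.076, ω=-0.626
apply F[5]=+1.976 → step 6: x=0.072, v=0.840, θ=0.063, ω=-0.632
apply F[6]=+0.241 → step 7: x=0.088, v=0.836, θ=0.051, ω=-0.616
apply F[7]=-0.997 → step 8: x=0.105, v=0.816, θ=0.039, ω=-0.585
apply F[8]=-1.859 → step 9: x=0.121, v=0.786, θ=0.028, ω=-0.546
apply F[9]=-2.439 → step 10: x=0.136, v=0.748, θ=0.017, ω=-0.502
apply F[10]=-2.810 → step 11: x=0.151, v=0.706, θ=0.008, ω=-0.455
apply F[11]=-3.029 → step 12: x=0.165, v=0.662, θ=-0.001, ω=-0.409
apply F[12]=-3.136 → step 13: x=0.177, v=0.618, θ=-0.009, ω=-0.363
apply F[13]=-3.166 → step 14: x=0.189, v=0.575, θ=-0.016, ω=-0.320
apply F[14]=-3.139 → step 15: x=0.200, v=0.532, θ=-0.022, ω=-0.279
apply F[15]=-3.074 → step 16: x=0.211, v=0.492, θ=-0.027, ω=-0.241
apply F[16]=-2.984 → step 17: x=0.220, v=0.453, θ=-0.031, ω=-0.207
max |θ| = 0.115 ≤ 0.208 over all 18 states.

Answer: never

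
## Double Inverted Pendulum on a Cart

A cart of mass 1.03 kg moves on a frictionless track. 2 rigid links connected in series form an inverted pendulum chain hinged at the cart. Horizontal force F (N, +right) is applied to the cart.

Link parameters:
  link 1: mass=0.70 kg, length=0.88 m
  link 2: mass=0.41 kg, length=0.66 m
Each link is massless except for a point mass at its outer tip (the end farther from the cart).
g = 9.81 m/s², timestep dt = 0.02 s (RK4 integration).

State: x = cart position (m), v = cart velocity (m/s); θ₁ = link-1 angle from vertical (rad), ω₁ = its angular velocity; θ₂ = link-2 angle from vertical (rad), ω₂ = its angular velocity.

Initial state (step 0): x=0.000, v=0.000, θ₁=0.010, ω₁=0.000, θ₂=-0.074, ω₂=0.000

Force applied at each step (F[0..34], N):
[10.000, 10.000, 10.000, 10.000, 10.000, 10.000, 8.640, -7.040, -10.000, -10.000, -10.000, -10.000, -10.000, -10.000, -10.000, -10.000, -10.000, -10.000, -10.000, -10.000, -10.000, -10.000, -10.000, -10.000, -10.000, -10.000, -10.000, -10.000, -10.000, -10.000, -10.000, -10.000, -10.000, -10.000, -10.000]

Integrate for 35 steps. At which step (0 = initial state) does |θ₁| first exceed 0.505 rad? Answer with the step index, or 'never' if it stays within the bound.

Answer: never

Derivation:
apply F[0]=+10.000 → step 1: x=0.002, v=0.192, θ₁=0.008, ω₁=-0.205, θ₂=-0.074, ω₂=-0.039
apply F[1]=+10.000 → step 2: x=0.008, v=0.385, θ₁=0.002, ω₁=-0.413, θ₂=-0.076, ω₂=-0.077
apply F[2]=+10.000 → step 3: x=0.017, v=0.580, θ₁=-0.009, ω₁=-0.626, θ₂=-0.077, ω₂=-0.110
apply F[3]=+10.000 → step 4: x=0.031, v=0.777, θ₁=-0.023, ω₁=-0.846, θ₂=-0.080, ω₂=-0.138
apply F[4]=+10.000 → step 5: x=0.048, v=0.978, θ₁=-0.043, ω₁=-1.075, θ₂=-0.083, ω₂=-0.158
apply F[5]=+10.000 → step 6: x=0.070, v=1.181, θ₁=-0.066, ω₁=-1.315, θ₂=-0.086, ω₂=-0.170
apply F[6]=+8.640 → step 7: x=0.095, v=1.361, θ₁=-0.095, ω₁=-1.536, θ₂=-0.090, ω₂=-0.173
apply F[7]=-7.040 → step 8: x=0.122, v=1.245, θ₁=-0.125, ω₁=-1.431, θ₂=-0.093, ω₂=-0.165
apply F[8]=-10.000 → step 9: x=0.145, v=1.078, θ₁=-0.152, ω₁=-1.279, θ₂=-0.096, ω₂=-0.146
apply F[9]=-10.000 → step 10: x=0.165, v=0.918, θ₁=-0.176, ω₁=-1.145, θ₂=-0.099, ω₂=-0.115
apply F[10]=-10.000 → step 11: x=0.181, v=0.763, θ₁=-0.197, ω₁=-1.025, θ₂=-0.101, ω₂=-0.073
apply F[11]=-10.000 → step 12: x=0.195, v=0.615, θ₁=-0.217, ω₁=-0.920, θ₂=-0.102, ω₂=-0.021
apply F[12]=-10.000 → step 13: x=0.206, v=0.471, θ₁=-0.234, ω₁=-0.828, θ₂=-0.102, ω₂=0.041
apply F[13]=-10.000 → step 14: x=0.214, v=0.331, θ₁=-0.250, ω₁=-0.747, θ₂=-0.100, ω₂=0.112
apply F[14]=-10.000 → step 15: x=0.219, v=0.195, θ₁=-0.264, ω₁=-0.676, θ₂=-0.097, ω₂=0.192
apply F[15]=-10.000 → step 16: x=0.222, v=0.062, θ₁=-0.277, ω₁=-0.615, θ₂=-0.092, ω₂=0.282
apply F[16]=-10.000 → step 17: x=0.222, v=-0.068, θ₁=-0.289, ω₁=-0.562, θ₂=-0.086, ω₂=0.381
apply F[17]=-10.000 → step 18: x=0.219, v=-0.195, θ₁=-0.300, ω₁=-0.517, θ₂=-0.077, ω₂=0.489
apply F[18]=-10.000 → step 19: x=0.214, v=-0.321, θ₁=-0.310, ω₁=-0.479, θ₂=-0.066, ω₂=0.607
apply F[19]=-10.000 → step 20: x=0.206, v=-0.444, θ₁=-0.319, ω₁=-0.448, θ₂=-0.053, ω₂=0.735
apply F[20]=-10.000 → step 21: x=0.196, v=-0.567, θ₁=-0.328, ω₁=-0.423, θ₂=-0.037, ω₂=0.873
apply F[21]=-10.000 → step 22: x=0.184, v=-0.688, θ₁=-0.336, ω₁=-0.403, θ₂=-0.018, ω₂=1.022
apply F[22]=-10.000 → step 23: x=0.169, v=-0.809, θ₁=-0.344, ω₁=-0.387, θ₂=0.004, ω₂=1.183
apply F[23]=-10.000 → step 24: x=0.151, v=-0.930, θ₁=-0.351, ω₁=-0.376, θ₂=0.030, ω₂=1.354
apply F[24]=-10.000 → step 25: x=0.132, v=-1.050, θ₁=-0.359, ω₁=-0.367, θ₂=0.059, ω₂=1.538
apply F[25]=-10.000 → step 26: x=0.109, v=-1.171, θ₁=-0.366, ω₁=-0.361, θ₂=0.091, ω₂=1.733
apply F[26]=-10.000 → step 27: x=0.085, v=-1.293, θ₁=-0.373, ω₁=-0.355, θ₂=0.128, ω₂=1.940
apply F[27]=-10.000 → step 28: x=0.058, v=-1.415, θ₁=-0.380, ω₁=-0.348, θ₂=0.169, ω₂=2.158
apply F[28]=-10.000 → step 29: x=0.028, v=-1.539, θ₁=-0.387, ω₁=-0.339, θ₂=0.214, ω₂=2.386
apply F[29]=-10.000 → step 30: x=-0.004, v=-1.664, θ₁=-0.394, ω₁=-0.325, θ₂=0.265, ω₂=2.624
apply F[30]=-10.000 → step 31: x=-0.038, v=-1.791, θ₁=-0.400, ω₁=-0.304, θ₂=0.320, ω₂=2.871
apply F[31]=-10.000 → step 32: x=-0.076, v=-1.919, θ₁=-0.406, ω₁=-0.275, θ₂=0.379, ω₂=3.125
apply F[32]=-10.000 → step 33: x=-0.115, v=-2.050, θ₁=-0.411, ω₁=-0.234, θ₂=0.445, ω₂=3.387
apply F[33]=-10.000 → step 34: x=-0.158, v=-2.182, θ₁=-0.415, ω₁=-0.179, θ₂=0.515, ω₂=3.655
apply F[34]=-10.000 → step 35: x=-0.202, v=-2.316, θ₁=-0.418, ω₁=-0.107, θ₂=0.591, ω₂=3.929
max |θ₁| = 0.418 ≤ 0.505 over all 36 states.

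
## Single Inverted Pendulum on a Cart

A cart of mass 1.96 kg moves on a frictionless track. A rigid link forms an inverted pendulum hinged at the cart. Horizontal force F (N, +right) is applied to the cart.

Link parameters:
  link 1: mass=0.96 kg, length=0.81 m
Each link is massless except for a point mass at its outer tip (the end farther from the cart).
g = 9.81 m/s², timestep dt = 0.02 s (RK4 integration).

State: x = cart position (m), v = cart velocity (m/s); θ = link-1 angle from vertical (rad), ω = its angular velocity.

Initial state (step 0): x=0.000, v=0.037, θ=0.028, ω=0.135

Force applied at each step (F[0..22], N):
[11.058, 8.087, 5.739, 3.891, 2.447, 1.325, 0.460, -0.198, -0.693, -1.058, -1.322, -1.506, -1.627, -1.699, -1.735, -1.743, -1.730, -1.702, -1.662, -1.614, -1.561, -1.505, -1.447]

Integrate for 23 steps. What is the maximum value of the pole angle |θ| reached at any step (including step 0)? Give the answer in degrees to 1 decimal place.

apply F[0]=+11.058 → step 1: x=0.002, v=0.147, θ=0.029, ω=0.006
apply F[1]=+8.087 → step 2: x=0.006, v=0.227, θ=0.029, ω=-0.085
apply F[2]=+5.739 → step 3: x=0.011, v=0.283, θ=0.026, ω=-0.147
apply F[3]=+3.891 → step 4: x=0.017, v=0.320, θ=0.023, ω=-0.187
apply F[4]=+2.447 → step 5: x=0.023, v=0.343, θ=0.019, ω=-0.211
apply F[5]=+1.325 → step 6: x=0.030, v=0.355, θ=0.015, ω=-0.221
apply F[6]=+0.460 → step 7: x=0.037, v=0.358, θ=0.010, ω=-0.223
apply F[7]=-0.198 → step 8: x=0.045, v=0.355, θ=0.006, ω=-0.217
apply F[8]=-0.693 → step 9: x=0.052, v=0.348, θ=0.002, ω=-0.207
apply F[9]=-1.058 → step 10: x=0.058, v=0.337, θ=-0.002, ω=-0.194
apply F[10]=-1.322 → step 11: x=0.065, v=0.324, θ=-0.006, ω=-0.179
apply F[11]=-1.506 → step 12: x=0.071, v=0.310, θ=-0.010, ω=-0.163
apply F[12]=-1.627 → step 13: x=0.077, v=0.294, θ=-0.013, ω=-0.146
apply F[13]=-1.699 → step 14: x=0.083, v=0.278, θ=-0.015, ω=-0.130
apply F[14]=-1.735 → step 15: x=0.089, v=0.262, θ=-0.018, ω=-0.114
apply F[15]=-1.743 → step 16: x=0.094, v=0.246, θ=-0.020, ω=-0.099
apply F[16]=-1.730 → step 17: x=0.098, v=0.230, θ=-0.022, ω=-0.085
apply F[17]=-1.702 → step 18: x=0.103, v=0.215, θ=-0.023, ω=-0.071
apply F[18]=-1.662 → step 19: x=0.107, v=0.201, θ=-0.025, ω=-0.059
apply F[19]=-1.614 → step 20: x=0.111, v=0.187, θ=-0.026, ω=-0.048
apply F[20]=-1.561 → step 21: x=0.114, v=0.173, θ=-0.027, ω=-0.038
apply F[21]=-1.505 → step 22: x=0.118, v=0.160, θ=-0.027, ω=-0.029
apply F[22]=-1.447 → step 23: x=0.121, v=0.148, θ=-0.028, ω=-0.020
Max |angle| over trajectory = 0.029 rad = 1.7°.

Answer: 1.7°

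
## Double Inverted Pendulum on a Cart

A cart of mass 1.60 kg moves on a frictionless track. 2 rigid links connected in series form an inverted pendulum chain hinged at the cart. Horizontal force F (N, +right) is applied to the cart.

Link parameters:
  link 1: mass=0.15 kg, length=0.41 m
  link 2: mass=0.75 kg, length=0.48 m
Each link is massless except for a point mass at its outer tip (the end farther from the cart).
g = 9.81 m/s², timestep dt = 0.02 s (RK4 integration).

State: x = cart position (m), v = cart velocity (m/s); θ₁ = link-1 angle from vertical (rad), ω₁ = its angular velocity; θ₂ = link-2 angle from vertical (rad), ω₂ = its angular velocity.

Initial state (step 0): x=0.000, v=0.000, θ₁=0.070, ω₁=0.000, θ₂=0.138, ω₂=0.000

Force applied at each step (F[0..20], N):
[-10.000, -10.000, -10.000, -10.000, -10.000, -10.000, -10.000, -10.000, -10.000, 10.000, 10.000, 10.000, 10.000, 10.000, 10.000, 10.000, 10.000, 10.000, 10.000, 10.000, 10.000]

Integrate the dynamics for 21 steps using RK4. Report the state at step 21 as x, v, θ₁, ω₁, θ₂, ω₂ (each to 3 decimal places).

apply F[0]=-10.000 → step 1: x=-0.001, v=-0.132, θ₁=0.072, ω₁=0.205, θ₂=0.140, ω₂=0.154
apply F[1]=-10.000 → step 2: x=-0.005, v=-0.265, θ₁=0.078, ω₁=0.417, θ₂=0.144, ω₂=0.305
apply F[2]=-10.000 → step 3: x=-0.012, v=-0.398, θ₁=0.089, ω₁=0.642, θ₂=0.152, ω₂=0.448
apply F[3]=-10.000 → step 4: x=-0.021, v=-0.532, θ₁=0.104, ω₁=0.887, θ₂=0.162, ω₂=0.578
apply F[4]=-10.000 → step 5: x=-0.033, v=-0.668, θ₁=0.124, ω₁=1.161, θ₂=0.175, ω₂=0.690
apply F[5]=-10.000 → step 6: x=-0.048, v=-0.805, θ₁=0.151, ω₁=1.473, θ₂=0.189, ω₂=0.777
apply F[6]=-10.000 → step 7: x=-0.065, v=-0.943, θ₁=0.184, ω₁=1.831, θ₂=0.206, ω₂=0.832
apply F[7]=-10.000 → step 8: x=-0.086, v=-1.082, θ₁=0.224, ω₁=2.244, θ₂=0.222, ω₂=0.849
apply F[8]=-10.000 → step 9: x=-0.109, v=-1.221, θ₁=0.274, ω₁=2.710, θ₂=0.239, ω₂=0.829
apply F[9]=+10.000 → step 10: x=-0.132, v=-1.121, θ₁=0.328, ω₁=2.715, θ₂=0.255, ω₂=0.728
apply F[10]=+10.000 → step 11: x=-0.154, v=-1.024, θ₁=0.383, ω₁=2.824, θ₂=0.268, ω₂=0.559
apply F[11]=+10.000 → step 12: x=-0.173, v=-0.929, θ₁=0.441, ω₁=3.026, θ₂=0.277, ω₂=0.329
apply F[12]=+10.000 → step 13: x=-0.191, v=-0.834, θ₁=0.505, ω₁=3.299, θ₂=0.281, ω₂=0.054
apply F[13]=+10.000 → step 14: x=-0.206, v=-0.735, θ₁=0.574, ω₁=3.611, θ₂=0.279, ω₂=-0.236
apply F[14]=+10.000 → step 15: x=-0.220, v=-0.631, θ₁=0.649, ω₁=3.928, θ₂=0.272, ω₂=-0.508
apply F[15]=+10.000 → step 16: x=-0.232, v=-0.522, θ₁=0.731, ω₁=4.225, θ₂=0.259, ω₂=-0.734
apply F[16]=+10.000 → step 17: x=-0.241, v=-0.408, θ₁=0.818, ω₁=4.493, θ₂=0.243, ω₂=-0.900
apply F[17]=+10.000 → step 18: x=-0.248, v=-0.289, θ₁=0.910, ω₁=4.737, θ₂=0.223, ω₂=-1.000
apply F[18]=+10.000 → step 19: x=-0.252, v=-0.166, θ₁=1.007, ω₁=4.969, θ₂=0.203, ω₂=-1.036
apply F[19]=+10.000 → step 20: x=-0.255, v=-0.039, θ₁=1.109, ω₁=5.202, θ₂=0.182, ω₂=-1.009
apply F[20]=+10.000 → step 21: x=-0.254, v=0.090, θ₁=1.216, ω₁=5.451, θ₂=0.163, ω₂=-0.917

Answer: x=-0.254, v=0.090, θ₁=1.216, ω₁=5.451, θ₂=0.163, ω₂=-0.917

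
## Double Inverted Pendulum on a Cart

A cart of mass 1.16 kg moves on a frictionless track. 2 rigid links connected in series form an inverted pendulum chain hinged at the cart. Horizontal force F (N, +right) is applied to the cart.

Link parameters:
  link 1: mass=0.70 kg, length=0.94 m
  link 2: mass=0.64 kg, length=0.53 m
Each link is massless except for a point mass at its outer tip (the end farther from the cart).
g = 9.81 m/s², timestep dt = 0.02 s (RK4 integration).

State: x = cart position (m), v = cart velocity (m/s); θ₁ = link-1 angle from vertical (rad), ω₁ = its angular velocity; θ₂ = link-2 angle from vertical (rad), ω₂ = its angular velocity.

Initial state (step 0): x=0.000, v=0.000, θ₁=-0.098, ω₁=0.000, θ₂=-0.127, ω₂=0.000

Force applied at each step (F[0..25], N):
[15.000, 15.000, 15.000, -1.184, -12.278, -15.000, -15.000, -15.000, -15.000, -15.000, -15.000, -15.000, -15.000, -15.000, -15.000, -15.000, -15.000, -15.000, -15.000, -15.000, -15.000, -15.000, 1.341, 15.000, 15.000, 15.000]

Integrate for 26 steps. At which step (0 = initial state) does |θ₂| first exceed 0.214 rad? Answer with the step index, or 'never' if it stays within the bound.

apply F[0]=+15.000 → step 1: x=0.003, v=0.278, θ₁=-0.101, ω₁=-0.310, θ₂=-0.127, ω₂=-0.017
apply F[1]=+15.000 → step 2: x=0.011, v=0.556, θ₁=-0.110, ω₁=-0.623, θ₂=-0.128, ω₂=-0.030
apply F[2]=+15.000 → step 3: x=0.025, v=0.835, θ₁=-0.126, ω₁=-0.941, θ₂=-0.128, ω₂=-0.036
apply F[3]=-1.184 → step 4: x=0.042, v=0.842, θ₁=-0.145, ω₁=-0.977, θ₂=-0.129, ω₂=-0.031
apply F[4]=-12.278 → step 5: x=0.057, v=0.667, θ₁=-0.163, ω₁=-0.830, θ₂=-0.129, ω₂=-0.012
apply F[5]=-15.000 → step 6: x=0.068, v=0.451, θ₁=-0.178, ω₁=-0.649, θ₂=-0.129, ω₂=0.020
apply F[6]=-15.000 → step 7: x=0.075, v=0.240, θ₁=-0.189, ω₁=-0.478, θ₂=-0.129, ω₂=0.065
apply F[7]=-15.000 → step 8: x=0.078, v=0.032, θ₁=-0.197, ω₁=-0.316, θ₂=-0.127, ω₂=0.119
apply F[8]=-15.000 → step 9: x=0.076, v=-0.173, θ₁=-0.202, ω₁=-0.160, θ₂=-0.124, ω₂=0.181
apply F[9]=-15.000 → step 10: x=0.071, v=-0.378, θ₁=-0.204, ω₁=-0.007, θ₂=-0.119, ω₂=0.249
apply F[10]=-15.000 → step 11: x=0.061, v=-0.583, θ₁=-0.202, ω₁=0.145, θ₂=-0.114, ω₂=0.322
apply F[11]=-15.000 → step 12: x=0.047, v=-0.788, θ₁=-0.198, ω₁=0.298, θ₂=-0.107, ω₂=0.396
apply F[12]=-15.000 → step 13: x=0.030, v=-0.996, θ₁=-0.190, ω₁=0.455, θ₂=-0.098, ω₂=0.472
apply F[13]=-15.000 → step 14: x=0.008, v=-1.208, θ₁=-0.180, ω₁=0.617, θ₂=-0.088, ω₂=0.546
apply F[14]=-15.000 → step 15: x=-0.019, v=-1.423, θ₁=-0.166, ω₁=0.788, θ₂=-0.076, ω₂=0.617
apply F[15]=-15.000 → step 16: x=-0.049, v=-1.644, θ₁=-0.148, ω₁=0.970, θ₂=-0.063, ω₂=0.683
apply F[16]=-15.000 → step 17: x=-0.085, v=-1.870, θ₁=-0.127, ω₁=1.165, θ₂=-0.049, ω₂=0.742
apply F[17]=-15.000 → step 18: x=-0.124, v=-2.104, θ₁=-0.101, ω₁=1.375, θ₂=-0.033, ω₂=0.792
apply F[18]=-15.000 → step 19: x=-0.169, v=-2.346, θ₁=-0.072, ω₁=1.603, θ₂=-0.017, ω₂=0.830
apply F[19]=-15.000 → step 20: x=-0.218, v=-2.595, θ₁=-0.037, ω₁=1.849, θ₂=-0.000, ω₂=0.855
apply F[20]=-15.000 → step 21: x=-0.273, v=-2.851, θ₁=0.003, ω₁=2.115, θ₂=0.017, ω₂=0.867
apply F[21]=-15.000 → step 22: x=-0.332, v=-3.112, θ₁=0.048, ω₁=2.397, θ₂=0.034, ω₂=0.867
apply F[22]=+1.341 → step 23: x=-0.394, v=-3.096, θ₁=0.096, ω₁=2.398, θ₂=0.052, ω₂=0.858
apply F[23]=+15.000 → step 24: x=-0.454, v=-2.854, θ₁=0.141, ω₁=2.174, θ₂=0.068, ω₂=0.832
apply F[24]=+15.000 → step 25: x=-0.509, v=-2.623, θ₁=0.183, ω₁=1.976, θ₂=0.085, ω₂=0.787
apply F[25]=+15.000 → step 26: x=-0.559, v=-2.402, θ₁=0.220, ω₁=1.805, θ₂=0.100, ω₂=0.722
max |θ₂| = 0.129 ≤ 0.214 over all 27 states.

Answer: never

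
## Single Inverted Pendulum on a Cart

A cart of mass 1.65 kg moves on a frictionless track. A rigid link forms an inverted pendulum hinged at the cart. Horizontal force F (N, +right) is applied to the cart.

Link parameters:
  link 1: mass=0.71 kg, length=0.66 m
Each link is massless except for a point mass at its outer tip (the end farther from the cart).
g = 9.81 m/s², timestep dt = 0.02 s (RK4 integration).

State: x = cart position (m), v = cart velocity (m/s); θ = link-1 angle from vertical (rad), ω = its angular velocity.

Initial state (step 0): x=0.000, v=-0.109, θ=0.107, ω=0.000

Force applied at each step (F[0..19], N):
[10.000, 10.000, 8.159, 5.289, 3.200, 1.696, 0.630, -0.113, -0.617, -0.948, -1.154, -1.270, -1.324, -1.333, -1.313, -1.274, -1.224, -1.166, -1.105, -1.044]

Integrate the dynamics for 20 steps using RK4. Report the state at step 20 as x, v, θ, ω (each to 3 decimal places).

apply F[0]=+10.000 → step 1: x=-0.001, v=0.003, θ=0.106, ω=-0.137
apply F[1]=+10.000 → step 2: x=0.000, v=0.115, θ=0.102, ω=-0.275
apply F[2]=+8.159 → step 3: x=0.003, v=0.205, θ=0.095, ω=-0.382
apply F[3]=+5.289 → step 4: x=0.008, v=0.261, θ=0.087, ω=-0.440
apply F[4]=+3.200 → step 5: x=0.014, v=0.293, θ=0.078, ω=-0.463
apply F[5]=+1.696 → step 6: x=0.020, v=0.308, θ=0.068, ω=-0.464
apply F[6]=+0.630 → step 7: x=0.026, v=0.310, θ=0.059, ω=-0.448
apply F[7]=-0.113 → step 8: x=0.032, v=0.304, θ=0.051, ω=-0.423
apply F[8]=-0.617 → step 9: x=0.038, v=0.293, θ=0.043, ω=-0.392
apply F[9]=-0.948 → step 10: x=0.044, v=0.278, θ=0.035, ω=-0.358
apply F[10]=-1.154 → step 11: x=0.049, v=0.262, θ=0.028, ω=-0.324
apply F[11]=-1.270 → step 12: x=0.054, v=0.244, θ=0.022, ω=-0.290
apply F[12]=-1.324 → step 13: x=0.059, v=0.226, θ=0.017, ω=-0.257
apply F[13]=-1.333 → step 14: x=0.063, v=0.209, θ=0.012, ω=-0.227
apply F[14]=-1.313 → step 15: x=0.067, v=0.192, θ=0.008, ω=-0.198
apply F[15]=-1.274 → step 16: x=0.071, v=0.176, θ=0.004, ω=-0.173
apply F[16]=-1.224 → step 17: x=0.074, v=0.161, θ=0.001, ω=-0.149
apply F[17]=-1.166 → step 18: x=0.077, v=0.147, θ=-0.002, ω=-0.128
apply F[18]=-1.105 → step 19: x=0.080, v=0.134, θ=-0.005, ω=-0.109
apply F[19]=-1.044 → step 20: x=0.083, v=0.122, θ=-0.007, ω=-0.092

Answer: x=0.083, v=0.122, θ=-0.007, ω=-0.092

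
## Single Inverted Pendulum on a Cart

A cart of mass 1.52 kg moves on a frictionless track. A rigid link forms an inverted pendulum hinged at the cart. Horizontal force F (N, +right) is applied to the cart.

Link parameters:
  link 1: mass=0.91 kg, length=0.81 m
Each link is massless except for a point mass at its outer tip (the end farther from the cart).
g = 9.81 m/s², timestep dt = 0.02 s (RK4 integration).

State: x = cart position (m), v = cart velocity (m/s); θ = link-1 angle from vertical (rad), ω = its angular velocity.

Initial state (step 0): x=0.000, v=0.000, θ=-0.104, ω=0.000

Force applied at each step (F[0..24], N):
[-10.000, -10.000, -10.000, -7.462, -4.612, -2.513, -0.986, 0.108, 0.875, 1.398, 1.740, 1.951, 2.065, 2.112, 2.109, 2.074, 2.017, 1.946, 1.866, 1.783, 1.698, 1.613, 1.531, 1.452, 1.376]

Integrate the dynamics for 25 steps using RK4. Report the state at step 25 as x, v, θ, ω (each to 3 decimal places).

Answer: x=-0.167, v=-0.140, θ=0.028, ω=0.032

Derivation:
apply F[0]=-10.000 → step 1: x=-0.001, v=-0.119, θ=-0.103, ω=0.121
apply F[1]=-10.000 → step 2: x=-0.005, v=-0.238, θ=-0.099, ω=0.243
apply F[2]=-10.000 → step 3: x=-0.011, v=-0.358, θ=-0.093, ω=0.366
apply F[3]=-7.462 → step 4: x=-0.019, v=-0.445, θ=-0.085, ω=0.452
apply F[4]=-4.612 → step 5: x=-0.028, v=-0.496, θ=-0.075, ω=0.496
apply F[5]=-2.513 → step 6: x=-0.038, v=-0.521, θ=-0.065, ω=0.510
apply F[6]=-0.986 → step 7: x=-0.049, v=-0.527, θ=-0.055, ω=0.503
apply F[7]=+0.108 → step 8: x=-0.059, v=-0.520, θ=-0.045, ω=0.482
apply F[8]=+0.875 → step 9: x=-0.070, v=-0.504, θ=-0.036, ω=0.452
apply F[9]=+1.398 → step 10: x=-0.079, v=-0.482, θ=-0.027, ω=0.417
apply F[10]=+1.740 → step 11: x=-0.089, v=-0.456, θ=-0.019, ω=0.380
apply F[11]=+1.951 → step 12: x=-0.098, v=-0.429, θ=-0.012, ω=0.342
apply F[12]=+2.065 → step 13: x=-0.106, v=-0.401, θ=-0.006, ω=0.305
apply F[13]=+2.112 → step 14: x=-0.114, v=-0.372, θ=-0.000, ω=0.270
apply F[14]=+2.109 → step 15: x=-0.121, v=-0.345, θ=0.005, ω=0.236
apply F[15]=+2.074 → step 16: x=-0.127, v=-0.319, θ=0.009, ω=0.205
apply F[16]=+2.017 → step 17: x=-0.134, v=-0.293, θ=0.013, ω=0.177
apply F[17]=+1.946 → step 18: x=-0.139, v=-0.270, θ=0.017, ω=0.151
apply F[18]=+1.866 → step 19: x=-0.144, v=-0.247, θ=0.019, ω=0.128
apply F[19]=+1.783 → step 20: x=-0.149, v=-0.226, θ=0.022, ω=0.107
apply F[20]=+1.698 → step 21: x=-0.153, v=-0.206, θ=0.024, ω=0.088
apply F[21]=+1.613 → step 22: x=-0.157, v=-0.188, θ=0.025, ω=0.071
apply F[22]=+1.531 → step 23: x=-0.161, v=-0.171, θ=0.027, ω=0.057
apply F[23]=+1.452 → step 24: x=-0.164, v=-0.155, θ=0.028, ω=0.043
apply F[24]=+1.376 → step 25: x=-0.167, v=-0.140, θ=0.028, ω=0.032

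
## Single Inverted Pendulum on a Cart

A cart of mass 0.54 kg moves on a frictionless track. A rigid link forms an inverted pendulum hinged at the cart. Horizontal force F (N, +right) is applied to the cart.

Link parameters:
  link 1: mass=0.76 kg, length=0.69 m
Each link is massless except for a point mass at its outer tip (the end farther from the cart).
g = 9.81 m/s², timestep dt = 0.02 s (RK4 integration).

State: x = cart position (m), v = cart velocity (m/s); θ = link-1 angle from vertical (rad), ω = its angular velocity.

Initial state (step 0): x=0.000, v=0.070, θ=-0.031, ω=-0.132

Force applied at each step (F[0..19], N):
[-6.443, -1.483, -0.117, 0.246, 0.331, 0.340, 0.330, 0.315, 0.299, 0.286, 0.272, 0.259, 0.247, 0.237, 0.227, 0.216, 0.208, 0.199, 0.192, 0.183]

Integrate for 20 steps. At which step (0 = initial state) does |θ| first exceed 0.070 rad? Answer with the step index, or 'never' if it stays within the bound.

apply F[0]=-6.443 → step 1: x=-0.001, v=-0.160, θ=-0.030, ω=0.192
apply F[1]=-1.483 → step 2: x=-0.005, v=-0.207, θ=-0.026, ω=0.252
apply F[2]=-0.117 → step 3: x=-0.009, v=-0.205, θ=-0.021, ω=0.242
apply F[3]=+0.246 → step 4: x=-0.013, v=-0.190, θ=-0.016, ω=0.216
apply F[4]=+0.331 → step 5: x=-0.016, v=-0.174, θ=-0.012, ω=0.189
apply F[5]=+0.340 → step 6: x=-0.020, v=-0.159, θ=-0.009, ω=0.163
apply F[6]=+0.330 → step 7: x=-0.023, v=-0.144, θ=-0.006, ω=0.141
apply F[7]=+0.315 → step 8: x=-0.025, v=-0.132, θ=-0.003, ω=0.121
apply F[8]=+0.299 → step 9: x=-0.028, v=-0.120, θ=-0.001, ω=0.103
apply F[9]=+0.286 → step 10: x=-0.030, v=-0.109, θ=0.001, ω=0.088
apply F[10]=+0.272 → step 11: x=-0.032, v=-0.100, θ=0.003, ω=0.074
apply F[11]=+0.259 → step 12: x=-0.034, v=-0.091, θ=0.004, ω=0.063
apply F[12]=+0.247 → step 13: x=-0.036, v=-0.083, θ=0.005, ω=0.052
apply F[13]=+0.237 → step 14: x=-0.038, v=-0.076, θ=0.006, ω=0.043
apply F[14]=+0.227 → step 15: x=-0.039, v=-0.069, θ=0.007, ω=0.036
apply F[15]=+0.216 → step 16: x=-0.040, v=-0.063, θ=0.007, ω=0.029
apply F[16]=+0.208 → step 17: x=-0.041, v=-0.058, θ=0.008, ω=0.023
apply F[17]=+0.199 → step 18: x=-0.043, v=-0.052, θ=0.008, ω=0.018
apply F[18]=+0.192 → step 19: x=-0.044, v=-0.048, θ=0.009, ω=0.013
apply F[19]=+0.183 → step 20: x=-0.044, v=-0.043, θ=0.009, ω=0.010
max |θ| = 0.031 ≤ 0.070 over all 21 states.

Answer: never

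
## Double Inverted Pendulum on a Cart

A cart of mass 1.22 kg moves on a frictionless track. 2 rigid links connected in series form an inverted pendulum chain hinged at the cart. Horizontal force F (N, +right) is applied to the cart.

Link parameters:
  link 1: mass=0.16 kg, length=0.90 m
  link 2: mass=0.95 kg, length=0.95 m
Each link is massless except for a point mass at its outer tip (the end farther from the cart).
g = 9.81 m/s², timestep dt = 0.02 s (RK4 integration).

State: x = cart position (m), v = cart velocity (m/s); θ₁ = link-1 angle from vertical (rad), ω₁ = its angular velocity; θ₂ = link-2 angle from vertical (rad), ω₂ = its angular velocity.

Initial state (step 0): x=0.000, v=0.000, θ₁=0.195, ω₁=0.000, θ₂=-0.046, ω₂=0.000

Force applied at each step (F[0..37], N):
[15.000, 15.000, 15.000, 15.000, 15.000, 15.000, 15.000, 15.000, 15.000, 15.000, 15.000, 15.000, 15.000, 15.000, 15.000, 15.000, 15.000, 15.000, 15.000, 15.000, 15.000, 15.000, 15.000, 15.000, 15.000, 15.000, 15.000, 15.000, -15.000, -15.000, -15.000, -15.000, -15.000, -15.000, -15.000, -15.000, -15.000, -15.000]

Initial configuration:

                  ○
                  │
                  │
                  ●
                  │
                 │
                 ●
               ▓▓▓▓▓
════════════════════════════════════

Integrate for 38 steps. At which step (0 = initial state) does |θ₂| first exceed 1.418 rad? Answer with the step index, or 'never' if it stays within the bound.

Answer: never

Derivation:
apply F[0]=+15.000 → step 1: x=0.002, v=0.215, θ₁=0.196, ω₁=0.075, θ₂=-0.049, ω₂=-0.305
apply F[1]=+15.000 → step 2: x=0.009, v=0.431, θ₁=0.198, ω₁=0.150, θ₂=-0.058, ω₂=-0.611
apply F[2]=+15.000 → step 3: x=0.019, v=0.648, θ₁=0.202, ω₁=0.221, θ₂=-0.073, ω₂=-0.917
apply F[3]=+15.000 → step 4: x=0.035, v=0.867, θ₁=0.207, ω₁=0.285, θ₂=-0.095, ω₂=-1.222
apply F[4]=+15.000 → step 5: x=0.054, v=1.088, θ₁=0.213, ω₁=0.336, θ₂=-0.122, ω₂=-1.521
apply F[5]=+15.000 → step 6: x=0.078, v=1.311, θ₁=0.220, ω₁=0.366, θ₂=-0.156, ω₂=-1.809
apply F[6]=+15.000 → step 7: x=0.107, v=1.538, θ₁=0.227, ω₁=0.370, θ₂=-0.195, ω₂=-2.081
apply F[7]=+15.000 → step 8: x=0.140, v=1.767, θ₁=0.235, ω₁=0.340, θ₂=-0.239, ω₂=-2.335
apply F[8]=+15.000 → step 9: x=0.177, v=1.999, θ₁=0.241, ω₁=0.274, θ₂=-0.288, ω₂=-2.568
apply F[9]=+15.000 → step 10: x=0.220, v=2.232, θ₁=0.245, ω₁=0.169, θ₂=-0.341, ω₂=-2.782
apply F[10]=+15.000 → step 11: x=0.267, v=2.468, θ₁=0.247, ω₁=0.025, θ₂=-0.399, ω₂=-2.976
apply F[11]=+15.000 → step 12: x=0.318, v=2.705, θ₁=0.246, ω₁=-0.159, θ₂=-0.460, ω₂=-3.153
apply F[12]=+15.000 → step 13: x=0.375, v=2.944, θ₁=0.241, ω₁=-0.383, θ₂=-0.525, ω₂=-3.314
apply F[13]=+15.000 → step 14: x=0.436, v=3.184, θ₁=0.230, ω₁=-0.648, θ₂=-0.593, ω₂=-3.458
apply F[14]=+15.000 → step 15: x=0.502, v=3.425, θ₁=0.215, ω₁=-0.955, θ₂=-0.663, ω₂=-3.585
apply F[15]=+15.000 → step 16: x=0.573, v=3.668, θ₁=0.192, ω₁=-1.304, θ₂=-0.736, ω₂=-3.689
apply F[16]=+15.000 → step 17: x=0.649, v=3.912, θ₁=0.162, ω₁=-1.696, θ₂=-0.811, ω₂=-3.767
apply F[17]=+15.000 → step 18: x=0.730, v=4.157, θ₁=0.124, ω₁=-2.130, θ₂=-0.886, ω₂=-3.809
apply F[18]=+15.000 → step 19: x=0.815, v=4.403, θ₁=0.077, ω₁=-2.606, θ₂=-0.963, ω₂=-3.805
apply F[19]=+15.000 → step 20: x=0.906, v=4.649, θ₁=0.019, ω₁=-3.122, θ₂=-1.038, ω₂=-3.741
apply F[20]=+15.000 → step 21: x=1.001, v=4.894, θ₁=-0.049, ω₁=-3.673, θ₂=-1.112, ω₂=-3.600
apply F[21]=+15.000 → step 22: x=1.101, v=5.137, θ₁=-0.128, ω₁=-4.257, θ₂=-1.182, ω₂=-3.362
apply F[22]=+15.000 → step 23: x=1.207, v=5.374, θ₁=-0.219, ω₁=-4.876, θ₂=-1.245, ω₂=-3.006
apply F[23]=+15.000 → step 24: x=1.316, v=5.600, θ₁=-0.323, ω₁=-5.538, θ₂=-1.301, ω₂=-2.503
apply F[24]=+15.000 → step 25: x=1.430, v=5.806, θ₁=-0.441, ω₁=-6.266, θ₂=-1.344, ω₂=-1.819
apply F[25]=+15.000 → step 26: x=1.548, v=5.977, θ₁=-0.575, ω₁=-7.117, θ₂=-1.372, ω₂=-0.892
apply F[26]=+15.000 → step 27: x=1.669, v=6.076, θ₁=-0.727, ω₁=-8.206, θ₂=-1.378, ω₂=0.390
apply F[27]=+15.000 → step 28: x=1.790, v=5.995, θ₁=-0.906, ω₁=-9.740, θ₂=-1.353, ω₂=2.231
apply F[28]=-15.000 → step 29: x=1.902, v=5.126, θ₁=-1.113, ω₁=-10.955, θ₂=-1.290, ω₂=3.969
apply F[29]=-15.000 → step 30: x=1.992, v=3.857, θ₁=-1.335, ω₁=-10.878, θ₂=-1.205, ω₂=4.180
apply F[30]=-15.000 → step 31: x=2.059, v=2.900, θ₁=-1.540, ω₁=-9.625, θ₂=-1.135, ω₂=2.719
apply F[31]=-15.000 → step 32: x=2.111, v=2.292, θ₁=-1.723, ω₁=-8.732, θ₂=-1.095, ω₂=1.300
apply F[32]=-15.000 → step 33: x=2.152, v=1.825, θ₁=-1.892, ω₁=-8.246, θ₂=-1.081, ω₂=0.104
apply F[33]=-15.000 → step 34: x=2.184, v=1.416, θ₁=-2.054, ω₁=-7.994, θ₂=-1.090, ω₂=-0.995
apply F[34]=-15.000 → step 35: x=2.208, v=1.036, θ₁=-2.212, ω₁=-7.858, θ₂=-1.121, ω₂=-2.084
apply F[35]=-15.000 → step 36: x=2.226, v=0.675, θ₁=-2.368, ω₁=-7.750, θ₂=-1.174, ω₂=-3.208
apply F[36]=-15.000 → step 37: x=2.236, v=0.330, θ₁=-2.522, ω₁=-7.589, θ₂=-1.250, ω₂=-4.377
apply F[37]=-15.000 → step 38: x=2.239, v=0.004, θ₁=-2.671, ω₁=-7.289, θ₂=-1.349, ω₂=-5.572
max |θ₂| = 1.378 ≤ 1.418 over all 39 states.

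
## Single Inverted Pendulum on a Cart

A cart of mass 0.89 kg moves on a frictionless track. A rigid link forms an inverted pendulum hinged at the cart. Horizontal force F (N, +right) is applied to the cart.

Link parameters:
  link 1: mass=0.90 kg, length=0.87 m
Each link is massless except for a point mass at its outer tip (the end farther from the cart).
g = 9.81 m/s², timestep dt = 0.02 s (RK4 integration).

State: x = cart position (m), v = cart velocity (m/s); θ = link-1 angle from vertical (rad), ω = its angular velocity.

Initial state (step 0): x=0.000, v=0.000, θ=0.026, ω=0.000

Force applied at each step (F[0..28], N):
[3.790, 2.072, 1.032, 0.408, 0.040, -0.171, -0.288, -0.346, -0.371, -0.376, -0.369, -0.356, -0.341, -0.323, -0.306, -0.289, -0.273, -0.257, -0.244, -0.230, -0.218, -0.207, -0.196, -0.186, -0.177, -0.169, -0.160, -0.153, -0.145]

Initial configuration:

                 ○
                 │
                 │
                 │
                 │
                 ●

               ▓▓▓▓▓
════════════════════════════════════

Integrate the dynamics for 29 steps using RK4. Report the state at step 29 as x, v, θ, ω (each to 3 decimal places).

apply F[0]=+3.790 → step 1: x=0.001, v=0.080, θ=0.025, ω=-0.086
apply F[1]=+2.072 → step 2: x=0.003, v=0.122, θ=0.023, ω=-0.129
apply F[2]=+1.032 → step 3: x=0.005, v=0.141, θ=0.020, ω=-0.146
apply F[3]=+0.408 → step 4: x=0.008, v=0.146, θ=0.017, ω=-0.148
apply F[4]=+0.040 → step 5: x=0.011, v=0.144, θ=0.014, ω=-0.141
apply F[5]=-0.171 → step 6: x=0.014, v=0.137, θ=0.012, ω=-0.131
apply F[6]=-0.288 → step 7: x=0.017, v=0.129, θ=0.009, ω=-0.119
apply F[7]=-0.346 → step 8: x=0.019, v=0.120, θ=0.007, ω=-0.106
apply F[8]=-0.371 → step 9: x=0.021, v=0.110, θ=0.005, ω=-0.094
apply F[9]=-0.376 → step 10: x=0.024, v=0.101, θ=0.003, ω=-0.082
apply F[10]=-0.369 → step 11: x=0.025, v=0.092, θ=0.002, ω=-0.072
apply F[11]=-0.356 → step 12: x=0.027, v=0.084, θ=0.000, ω=-0.062
apply F[12]=-0.341 → step 13: x=0.029, v=0.076, θ=-0.001, ω=-0.053
apply F[13]=-0.323 → step 14: x=0.030, v=0.069, θ=-0.002, ω=-0.046
apply F[14]=-0.306 → step 15: x=0.032, v=0.063, θ=-0.003, ω=-0.039
apply F[15]=-0.289 → step 16: x=0.033, v=0.057, θ=-0.003, ω=-0.033
apply F[16]=-0.273 → step 17: x=0.034, v=0.051, θ=-0.004, ω=-0.027
apply F[17]=-0.257 → step 18: x=0.035, v=0.047, θ=-0.004, ω=-0.023
apply F[18]=-0.244 → step 19: x=0.036, v=0.042, θ=-0.005, ω=-0.019
apply F[19]=-0.230 → step 20: x=0.037, v=0.038, θ=-0.005, ω=-0.015
apply F[20]=-0.218 → step 21: x=0.037, v=0.034, θ=-0.006, ω=-0.012
apply F[21]=-0.207 → step 22: x=0.038, v=0.030, θ=-0.006, ω=-0.009
apply F[22]=-0.196 → step 23: x=0.039, v=0.027, θ=-0.006, ω=-0.006
apply F[23]=-0.186 → step 24: x=0.039, v=0.024, θ=-0.006, ω=-0.004
apply F[24]=-0.177 → step 25: x=0.039, v=0.021, θ=-0.006, ω=-0.002
apply F[25]=-0.169 → step 26: x=0.040, v=0.019, θ=-0.006, ω=-0.001
apply F[26]=-0.160 → step 27: x=0.040, v=0.016, θ=-0.006, ω=0.001
apply F[27]=-0.153 → step 28: x=0.041, v=0.014, θ=-0.006, ω=0.002
apply F[28]=-0.145 → step 29: x=0.041, v=0.012, θ=-0.006, ω=0.003

Answer: x=0.041, v=0.012, θ=-0.006, ω=0.003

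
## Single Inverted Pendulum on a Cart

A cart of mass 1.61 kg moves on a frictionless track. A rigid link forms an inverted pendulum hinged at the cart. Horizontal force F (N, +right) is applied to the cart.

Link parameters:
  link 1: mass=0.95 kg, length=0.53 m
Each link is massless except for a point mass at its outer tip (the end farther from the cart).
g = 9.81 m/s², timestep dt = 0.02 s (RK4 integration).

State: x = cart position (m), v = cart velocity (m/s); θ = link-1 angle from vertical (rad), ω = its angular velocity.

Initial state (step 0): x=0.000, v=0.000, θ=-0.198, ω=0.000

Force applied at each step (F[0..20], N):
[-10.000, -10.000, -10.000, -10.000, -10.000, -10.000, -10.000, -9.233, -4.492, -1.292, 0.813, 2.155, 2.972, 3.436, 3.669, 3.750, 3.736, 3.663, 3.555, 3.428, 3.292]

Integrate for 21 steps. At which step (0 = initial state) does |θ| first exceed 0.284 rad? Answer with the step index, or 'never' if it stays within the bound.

Answer: never

Derivation:
apply F[0]=-10.000 → step 1: x=-0.001, v=-0.100, θ=-0.197, ω=0.112
apply F[1]=-10.000 → step 2: x=-0.004, v=-0.200, θ=-0.194, ω=0.225
apply F[2]=-10.000 → step 3: x=-0.009, v=-0.300, θ=-0.188, ω=0.341
apply F[3]=-10.000 → step 4: x=-0.016, v=-0.402, θ=-0.180, ω=0.462
apply F[4]=-10.000 → step 5: x=-0.025, v=-0.505, θ=-0.169, ω=0.588
apply F[5]=-10.000 → step 6: x=-0.036, v=-0.609, θ=-0.156, ω=0.723
apply F[6]=-10.000 → step 7: x=-0.049, v=-0.716, θ=-0.140, ω=0.867
apply F[7]=-9.233 → step 8: x=-0.065, v=-0.815, θ=-0.122, ω=1.004
apply F[8]=-4.492 → step 9: x=-0.081, v=-0.858, θ=-0.101, ω=1.044
apply F[9]=-1.292 → step 10: x=-0.099, v=-0.865, θ=-0.081, ω=1.022
apply F[10]=+0.813 → step 11: x=-0.116, v=-0.847, θ=-0.061, ω=0.963
apply F[11]=+2.155 → step 12: x=-0.132, v=-0.815, θ=-0.042, ω=0.883
apply F[12]=+2.972 → step 13: x=-0.148, v=-0.774, θ=-0.026, ω=0.794
apply F[13]=+3.436 → step 14: x=-0.163, v=-0.729, θ=-0.011, ω=0.703
apply F[14]=+3.669 → step 15: x=-0.177, v=-0.683, θ=0.003, ω=0.615
apply F[15]=+3.750 → step 16: x=-0.191, v=-0.638, θ=0.014, ω=0.532
apply F[16]=+3.736 → step 17: x=-0.203, v=-0.593, θ=0.024, ω=0.455
apply F[17]=+3.663 → step 18: x=-0.214, v=-0.551, θ=0.032, ω=0.386
apply F[18]=+3.555 → step 19: x=-0.225, v=-0.511, θ=0.039, ω=0.324
apply F[19]=+3.428 → step 20: x=-0.235, v=-0.473, θ=0.045, ω=0.269
apply F[20]=+3.292 → step 21: x=-0.244, v=-0.438, θ=0.050, ω=0.220
max |θ| = 0.198 ≤ 0.284 over all 22 states.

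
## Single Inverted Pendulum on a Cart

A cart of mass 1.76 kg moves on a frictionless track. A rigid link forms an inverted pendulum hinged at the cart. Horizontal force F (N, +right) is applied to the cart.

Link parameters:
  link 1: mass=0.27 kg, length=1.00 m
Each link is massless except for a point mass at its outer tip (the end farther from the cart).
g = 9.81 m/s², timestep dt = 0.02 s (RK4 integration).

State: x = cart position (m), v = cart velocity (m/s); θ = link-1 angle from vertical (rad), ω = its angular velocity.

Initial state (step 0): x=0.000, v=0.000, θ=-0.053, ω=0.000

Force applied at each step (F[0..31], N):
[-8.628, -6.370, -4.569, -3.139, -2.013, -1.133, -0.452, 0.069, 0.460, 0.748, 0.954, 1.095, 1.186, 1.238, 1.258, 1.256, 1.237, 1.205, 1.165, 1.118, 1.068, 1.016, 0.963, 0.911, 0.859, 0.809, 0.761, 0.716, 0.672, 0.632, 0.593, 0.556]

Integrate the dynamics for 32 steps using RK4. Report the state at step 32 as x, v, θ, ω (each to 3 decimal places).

apply F[0]=-8.628 → step 1: x=-0.001, v=-0.096, θ=-0.052, ω=0.086
apply F[1]=-6.370 → step 2: x=-0.004, v=-0.167, θ=-0.050, ω=0.147
apply F[2]=-4.569 → step 3: x=-0.007, v=-0.218, θ=-0.046, ω=0.188
apply F[3]=-3.139 → step 4: x=-0.012, v=-0.252, θ=-0.042, ω=0.213
apply F[4]=-2.013 → step 5: x=-0.017, v=-0.274, θ=-0.038, ω=0.227
apply F[5]=-1.133 → step 6: x=-0.023, v=-0.285, θ=-0.033, ω=0.232
apply F[6]=-0.452 → step 7: x=-0.029, v=-0.290, θ=-0.029, ω=0.230
apply F[7]=+0.069 → step 8: x=-0.035, v=-0.288, θ=-0.024, ω=0.223
apply F[8]=+0.460 → step 9: x=-0.040, v=-0.282, θ=-0.020, ω=0.213
apply F[9]=+0.748 → step 10: x=-0.046, v=-0.273, θ=-0.016, ω=0.200
apply F[10]=+0.954 → step 11: x=-0.051, v=-0.262, θ=-0.012, ω=0.186
apply F[11]=+1.095 → step 12: x=-0.056, v=-0.249, θ=-0.008, ω=0.171
apply F[12]=+1.186 → step 13: x=-0.061, v=-0.236, θ=-0.005, ω=0.156
apply F[13]=+1.238 → step 14: x=-0.066, v=-0.221, θ=-0.002, ω=0.142
apply F[14]=+1.258 → step 15: x=-0.070, v=-0.207, θ=0.001, ω=0.127
apply F[15]=+1.256 → step 16: x=-0.074, v=-0.193, θ=0.003, ω=0.113
apply F[16]=+1.237 → step 17: x=-0.078, v=-0.179, θ=0.005, ω=0.100
apply F[17]=+1.205 → step 18: x=-0.081, v=-0.165, θ=0.007, ω=0.088
apply F[18]=+1.165 → step 19: x=-0.084, v=-0.152, θ=0.009, ω=0.076
apply F[19]=+1.118 → step 20: x=-0.087, v=-0.140, θ=0.010, ω=0.066
apply F[20]=+1.068 → step 21: x=-0.090, v=-0.128, θ=0.011, ω=0.056
apply F[21]=+1.016 → step 22: x=-0.092, v=-0.117, θ=0.012, ω=0.047
apply F[22]=+0.963 → step 23: x=-0.095, v=-0.106, θ=0.013, ω=0.039
apply F[23]=+0.911 → step 24: x=-0.097, v=-0.096, θ=0.014, ω=0.032
apply F[24]=+0.859 → step 25: x=-0.098, v=-0.087, θ=0.014, ω=0.025
apply F[25]=+0.809 → step 26: x=-0.100, v=-0.078, θ=0.015, ω=0.019
apply F[26]=+0.761 → step 27: x=-0.102, v=-0.070, θ=0.015, ω=0.014
apply F[27]=+0.716 → step 28: x=-0.103, v=-0.062, θ=0.015, ω=0.009
apply F[28]=+0.672 → step 29: x=-0.104, v=-0.055, θ=0.016, ω=0.005
apply F[29]=+0.632 → step 30: x=-0.105, v=-0.049, θ=0.016, ω=0.001
apply F[30]=+0.593 → step 31: x=-0.106, v=-0.042, θ=0.016, ω=-0.002
apply F[31]=+0.556 → step 32: x=-0.107, v=-0.036, θ=0.016, ω=-0.005

Answer: x=-0.107, v=-0.036, θ=0.016, ω=-0.005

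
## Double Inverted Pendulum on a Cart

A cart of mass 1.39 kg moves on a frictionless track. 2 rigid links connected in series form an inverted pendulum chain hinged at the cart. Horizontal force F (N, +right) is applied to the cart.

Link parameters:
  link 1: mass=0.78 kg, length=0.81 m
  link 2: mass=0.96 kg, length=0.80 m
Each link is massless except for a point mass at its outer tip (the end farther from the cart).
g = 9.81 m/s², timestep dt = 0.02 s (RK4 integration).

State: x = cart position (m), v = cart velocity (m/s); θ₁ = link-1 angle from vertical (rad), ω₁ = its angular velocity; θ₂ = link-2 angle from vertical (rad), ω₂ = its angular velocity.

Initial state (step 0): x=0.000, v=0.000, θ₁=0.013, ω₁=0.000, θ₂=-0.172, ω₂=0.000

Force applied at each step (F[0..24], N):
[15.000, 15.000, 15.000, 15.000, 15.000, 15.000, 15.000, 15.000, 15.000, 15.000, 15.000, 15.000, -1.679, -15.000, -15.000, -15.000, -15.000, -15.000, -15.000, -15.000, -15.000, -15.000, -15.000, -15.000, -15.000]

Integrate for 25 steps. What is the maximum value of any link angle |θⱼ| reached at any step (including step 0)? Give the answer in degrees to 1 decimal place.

Answer: 69.1°

Derivation:
apply F[0]=+15.000 → step 1: x=0.002, v=0.213, θ₁=0.011, ω₁=-0.208, θ₂=-0.173, ω₂=-0.098
apply F[1]=+15.000 → step 2: x=0.009, v=0.427, θ₁=0.005, ω₁=-0.419, θ₂=-0.176, ω₂=-0.193
apply F[2]=+15.000 → step 3: x=0.019, v=0.643, θ₁=-0.006, ω₁=-0.637, θ₂=-0.181, ω₂=-0.284
apply F[3]=+15.000 → step 4: x=0.034, v=0.861, θ₁=-0.021, ω₁=-0.865, θ₂=-0.187, ω₂=-0.368
apply F[4]=+15.000 → step 5: x=0.054, v=1.083, θ₁=-0.041, ω₁=-1.106, θ₂=-0.195, ω₂=-0.442
apply F[5]=+15.000 → step 6: x=0.078, v=1.309, θ₁=-0.065, ω₁=-1.364, θ₂=-0.205, ω₂=-0.505
apply F[6]=+15.000 → step 7: x=0.106, v=1.539, θ₁=-0.095, ω₁=-1.639, θ₂=-0.215, ω₂=-0.554
apply F[7]=+15.000 → step 8: x=0.139, v=1.770, θ₁=-0.131, ω₁=-1.933, θ₂=-0.227, ω₂=-0.588
apply F[8]=+15.000 → step 9: x=0.177, v=2.002, θ₁=-0.173, ω₁=-2.241, θ₂=-0.239, ω₂=-0.608
apply F[9]=+15.000 → step 10: x=0.219, v=2.230, θ₁=-0.221, ω₁=-2.561, θ₂=-0.251, ω₂=-0.615
apply F[10]=+15.000 → step 11: x=0.266, v=2.450, θ₁=-0.275, ω₁=-2.883, θ₂=-0.263, ω₂=-0.616
apply F[11]=+15.000 → step 12: x=0.317, v=2.655, θ₁=-0.336, ω₁=-3.195, θ₂=-0.276, ω₂=-0.619
apply F[12]=-1.679 → step 13: x=0.370, v=2.638, θ₁=-0.400, ω₁=-3.265, θ₂=-0.288, ω₂=-0.615
apply F[13]=-15.000 → step 14: x=0.421, v=2.463, θ₁=-0.465, ω₁=-3.186, θ₂=-0.300, ω₂=-0.585
apply F[14]=-15.000 → step 15: x=0.469, v=2.297, θ₁=-0.528, ω₁=-3.144, θ₂=-0.311, ω₂=-0.541
apply F[15]=-15.000 → step 16: x=0.513, v=2.137, θ₁=-0.591, ω₁=-3.134, θ₂=-0.322, ω₂=-0.485
apply F[16]=-15.000 → step 17: x=0.554, v=1.980, θ₁=-0.654, ω₁=-3.152, θ₂=-0.331, ω₂=-0.419
apply F[17]=-15.000 → step 18: x=0.592, v=1.824, θ₁=-0.717, ω₁=-3.192, θ₂=-0.338, ω₂=-0.347
apply F[18]=-15.000 → step 19: x=0.627, v=1.666, θ₁=-0.782, ω₁=-3.252, θ₂=-0.345, ω₂=-0.271
apply F[19]=-15.000 → step 20: x=0.659, v=1.506, θ₁=-0.847, ω₁=-3.329, θ₂=-0.349, ω₂=-0.195
apply F[20]=-15.000 → step 21: x=0.687, v=1.340, θ₁=-0.915, ω₁=-3.420, θ₂=-0.352, ω₂=-0.122
apply F[21]=-15.000 → step 22: x=0.712, v=1.168, θ₁=-0.984, ω₁=-3.523, θ₂=-0.354, ω₂=-0.055
apply F[22]=-15.000 → step 23: x=0.734, v=0.987, θ₁=-1.056, ω₁=-3.637, θ₂=-0.355, ω₂=0.002
apply F[23]=-15.000 → step 24: x=0.752, v=0.798, θ₁=-1.130, ω₁=-3.763, θ₂=-0.354, ω₂=0.046
apply F[24]=-15.000 → step 25: x=0.766, v=0.598, θ₁=-1.206, ω₁=-3.899, θ₂=-0.353, ω₂=0.074
Max |angle| over trajectory = 1.206 rad = 69.1°.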